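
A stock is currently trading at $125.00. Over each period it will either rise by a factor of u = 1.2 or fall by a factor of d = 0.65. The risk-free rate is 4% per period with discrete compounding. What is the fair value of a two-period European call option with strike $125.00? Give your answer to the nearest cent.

$25.57

Risk-neutral probability p = (1 + 0.04 − 0.65)/(1.2 − 0.65) = 0.3900/0.5500 = 0.7091
Terminal stock prices: S_uu = 180, S_ud = 97.5, S_dd = 52.81
Terminal payoffs (S − K): max(55, 0) = 55, max(-27.5, 0) = 0, max(-72.19, 0) = 0
Node u (S = 150): V_u = 1/1.04·[0.7091·55.0000 + 0.2909·0.0000] = 37.5000
Node d (S = 81.25): V_d = 1/1.04·[0.7091·0.0000 + 0.2909·0.0000] = 0.0000
Node 0 (S = 125): V_0 = 1/1.04·[0.7091·37.5000 + 0.2909·0.0000] = 25.5682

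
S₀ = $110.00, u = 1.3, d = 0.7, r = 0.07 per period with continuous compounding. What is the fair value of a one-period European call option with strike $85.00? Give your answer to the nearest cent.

$33.57

Risk-neutral probability p = (e^0.07 − 0.7)/(1.3 − 0.7) = 0.3725/0.6000 = 0.6208
Terminal stock prices: S_u = 143, S_d = 77
Terminal payoffs (S − K): max(58, 0) = 58, max(-8, 0) = 0
Node 0 (S = 110): V_0 = e^(−0.07)·[0.6208·58.0000 + 0.3792·0.0000] = 33.5747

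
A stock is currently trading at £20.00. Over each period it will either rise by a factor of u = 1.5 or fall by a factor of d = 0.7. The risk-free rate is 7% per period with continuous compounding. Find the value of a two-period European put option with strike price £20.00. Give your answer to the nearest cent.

Risk-neutral probability p = (e^0.07 − 0.7)/(1.5 − 0.7) = 0.3725/0.8000 = 0.4656
Terminal stock prices: S_uu = 45, S_ud = 21, S_dd = 9.8
Terminal payoffs (K − S): max(-25, 0) = 0, max(-1, 0) = 0, max(10.2, 0) = 10.2
Node u (S = 30): V_u = e^(−0.07)·[0.4656·0.0000 + 0.5344·0.0000] = 0.0000
Node d (S = 14): V_d = e^(−0.07)·[0.4656·0.0000 + 0.5344·10.2000] = 5.0820
Node 0 (S = 20): V_0 = e^(−0.07)·[0.4656·0.0000 + 0.5344·5.0820] = 2.5321

£2.53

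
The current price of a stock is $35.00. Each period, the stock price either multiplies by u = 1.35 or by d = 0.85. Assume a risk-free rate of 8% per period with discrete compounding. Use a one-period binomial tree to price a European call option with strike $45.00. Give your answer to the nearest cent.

$0.96

Risk-neutral probability p = (1 + 0.08 − 0.85)/(1.35 − 0.85) = 0.2300/0.5000 = 0.4600
Terminal stock prices: S_u = 47.25, S_d = 29.75
Terminal payoffs (S − K): max(2.25, 0) = 2.25, max(-15.25, 0) = 0
Node 0 (S = 35): V_0 = 1/1.08·[0.4600·2.2500 + 0.5400·0.0000] = 0.9583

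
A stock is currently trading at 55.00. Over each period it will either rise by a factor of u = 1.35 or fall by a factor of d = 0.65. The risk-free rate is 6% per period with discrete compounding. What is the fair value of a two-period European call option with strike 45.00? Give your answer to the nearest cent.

Risk-neutral probability p = (1 + 0.06 − 0.65)/(1.35 − 0.65) = 0.4100/0.7000 = 0.5857
Terminal stock prices: S_uu = 100.2, S_ud = 48.26, S_dd = 23.24
Terminal payoffs (S − K): max(55.24, 0) = 55.24, max(3.263, 0) = 3.263, max(-21.76, 0) = 0
Node u (S = 74.25): V_u = 1/1.06·[0.5857·55.2375 + 0.4143·3.2625] = 31.7972
Node d (S = 35.75): V_d = 1/1.06·[0.5857·3.2625 + 0.4143·0.0000] = 1.8027
Node 0 (S = 55): V_0 = 1/1.06·[0.5857·31.7972 + 0.4143·1.8027] = 18.2744

18.27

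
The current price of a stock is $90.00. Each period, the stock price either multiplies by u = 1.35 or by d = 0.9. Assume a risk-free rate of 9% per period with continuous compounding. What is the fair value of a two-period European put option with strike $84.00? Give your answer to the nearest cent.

Risk-neutral probability p = (e^0.09 − 0.9)/(1.35 − 0.9) = 0.1942/0.4500 = 0.4315
Terminal stock prices: S_uu = 164, S_ud = 109.4, S_dd = 72.9
Terminal payoffs (K − S): max(-80.03, 0) = 0, max(-25.35, 0) = 0, max(11.1, 0) = 11.1
Node u (S = 121.5): V_u = e^(−0.09)·[0.4315·0.0000 + 0.5685·0.0000] = 0.0000
Node d (S = 81): V_d = e^(−0.09)·[0.4315·0.0000 + 0.5685·11.1000] = 5.7672
Node 0 (S = 90): V_0 = e^(−0.09)·[0.4315·0.0000 + 0.5685·5.7672] = 2.9965

$3.00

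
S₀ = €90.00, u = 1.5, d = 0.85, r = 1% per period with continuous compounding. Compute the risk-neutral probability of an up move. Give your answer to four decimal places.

Risk-neutral probability p = (e^0.01 − 0.85)/(1.5 − 0.85) = 0.1601/0.6500 = 0.2462

p = 0.2462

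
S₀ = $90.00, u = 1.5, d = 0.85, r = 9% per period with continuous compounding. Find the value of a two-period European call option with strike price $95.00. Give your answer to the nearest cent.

Risk-neutral probability p = (e^0.09 − 0.85)/(1.5 − 0.85) = 0.2442/0.6500 = 0.3757
Terminal stock prices: S_uu = 202.5, S_ud = 114.8, S_dd = 65.02
Terminal payoffs (S − K): max(107.5, 0) = 107.5, max(19.75, 0) = 19.75, max(-29.98, 0) = 0
Node u (S = 135): V_u = e^(−0.09)·[0.3757·107.5000 + 0.6243·19.7500] = 48.1765
Node d (S = 76.5): V_d = e^(−0.09)·[0.3757·19.7500 + 0.6243·0.0000] = 6.7806
Node 0 (S = 90): V_0 = e^(−0.09)·[0.3757·48.1765 + 0.6243·6.7806] = 20.4091

$20.41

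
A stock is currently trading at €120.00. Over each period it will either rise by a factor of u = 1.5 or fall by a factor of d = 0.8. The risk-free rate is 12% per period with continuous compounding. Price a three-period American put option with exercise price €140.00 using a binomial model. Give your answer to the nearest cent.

€23.06

Risk-neutral probability p = (e^0.12 − 0.8)/(1.5 − 0.8) = 0.3275/0.7000 = 0.4679
Terminal stock prices: S_uuu = 405, S_uud = 216, S_udd = 115.2, S_ddd = 61.44
Terminal payoffs (K − S): max(-265, 0) = 0, max(-76, 0) = 0, max(24.8, 0) = 24.8, max(78.56, 0) = 78.56
Node uu (S = 270): continuation = e^(−0.12)·[0.4679·0.0000 + 0.5321·0.0000] = 0.0000; exercise value = 0.0000 ≤ continuation, so V_uu = 0.0000
Node ud (S = 144): continuation = e^(−0.12)·[0.4679·0.0000 + 0.5321·24.8000] = 11.7049; exercise value = 0.0000 ≤ continuation, so V_ud = 11.7049
Node dd (S = 76.8): continuation = e^(−0.12)·[0.4679·24.8000 + 0.5321·78.5600] = 47.3689; exercise value = 63.2000 > continuation, so V_dd = 63.2000 (exercise)
Node u (S = 180): continuation = e^(−0.12)·[0.4679·0.0000 + 0.5321·11.7049] = 5.5244; exercise value = 0.0000 ≤ continuation, so V_u = 5.5244
Node d (S = 96): continuation = e^(−0.12)·[0.4679·11.7049 + 0.5321·63.2000] = 34.6856; exercise value = 44.0000 > continuation, so V_d = 44.0000 (exercise)
Node 0 (S = 120): continuation = e^(−0.12)·[0.4679·5.5244 + 0.5321·44.0000] = 23.0591; exercise value = 20.0000 ≤ continuation, so V_0 = 23.0591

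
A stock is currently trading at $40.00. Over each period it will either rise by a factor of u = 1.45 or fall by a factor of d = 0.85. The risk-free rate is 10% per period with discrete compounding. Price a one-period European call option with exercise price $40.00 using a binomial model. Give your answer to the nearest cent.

$6.82

Risk-neutral probability p = (1 + 0.1 − 0.85)/(1.45 − 0.85) = 0.2500/0.6000 = 0.4167
Terminal stock prices: S_u = 58, S_d = 34
Terminal payoffs (S − K): max(18, 0) = 18, max(-6, 0) = 0
Node 0 (S = 40): V_0 = 1/1.1·[0.4167·18.0000 + 0.5833·0.0000] = 6.8182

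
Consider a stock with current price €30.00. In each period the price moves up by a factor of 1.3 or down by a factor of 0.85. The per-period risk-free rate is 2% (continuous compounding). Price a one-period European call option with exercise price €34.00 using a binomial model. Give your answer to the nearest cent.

Risk-neutral probability p = (e^0.02 − 0.85)/(1.3 − 0.85) = 0.1702/0.4500 = 0.3782
Terminal stock prices: S_u = 39, S_d = 25.5
Terminal payoffs (S − K): max(5, 0) = 5, max(-8.5, 0) = 0
Node 0 (S = 30): V_0 = e^(−0.02)·[0.3782·5.0000 + 0.6218·0.0000] = 1.8537

€1.85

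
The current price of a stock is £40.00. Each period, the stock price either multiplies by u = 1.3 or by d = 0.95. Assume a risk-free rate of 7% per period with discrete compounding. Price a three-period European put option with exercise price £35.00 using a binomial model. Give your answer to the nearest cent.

£0.16

Risk-neutral probability p = (1 + 0.07 − 0.95)/(1.3 − 0.95) = 0.1200/0.3500 = 0.3429
Terminal stock prices: S_uuu = 87.88, S_uud = 64.22, S_udd = 46.93, S_ddd = 34.29
Terminal payoffs (K − S): max(-52.88, 0) = 0, max(-29.22, 0) = 0, max(-11.93, 0) = 0, max(0.705, 0) = 0.705
Node uu (S = 67.6): V_uu = 1/1.07·[0.3429·0.0000 + 0.6571·0.0000] = 0.0000
Node ud (S = 49.4): V_ud = 1/1.07·[0.3429·0.0000 + 0.6571·0.0000] = 0.0000
Node dd (S = 36.1): V_dd = 1/1.07·[0.3429·0.0000 + 0.6571·0.7050] = 0.4330
Node u (S = 52): V_u = 1/1.07·[0.3429·0.0000 + 0.6571·0.0000] = 0.0000
Node d (S = 38): V_d = 1/1.07·[0.3429·0.0000 + 0.6571·0.4330] = 0.2659
Node 0 (S = 40): V_0 = 1/1.07·[0.3429·0.0000 + 0.6571·0.2659] = 0.1633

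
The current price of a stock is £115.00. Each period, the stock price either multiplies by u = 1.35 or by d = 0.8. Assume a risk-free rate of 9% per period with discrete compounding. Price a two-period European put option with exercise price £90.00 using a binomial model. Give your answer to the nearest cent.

Risk-neutral probability p = (1 + 0.09 − 0.8)/(1.35 − 0.8) = 0.2900/0.5500 = 0.5273
Terminal stock prices: S_uu = 209.6, S_ud = 124.2, S_dd = 73.6
Terminal payoffs (K − S): max(-119.6, 0) = 0, max(-34.2, 0) = 0, max(16.4, 0) = 16.4
Node u (S = 155.2): V_u = 1/1.09·[0.5273·0.0000 + 0.4727·0.0000] = 0.0000
Node d (S = 92): V_d = 1/1.09·[0.5273·0.0000 + 0.4727·16.4000] = 7.1126
Node 0 (S = 115): V_0 = 1/1.09·[0.5273·0.0000 + 0.4727·7.1126] = 3.0847

£3.08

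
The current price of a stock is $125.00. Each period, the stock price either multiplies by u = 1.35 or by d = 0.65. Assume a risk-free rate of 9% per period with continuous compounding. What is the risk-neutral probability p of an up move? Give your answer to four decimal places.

Risk-neutral probability p = (e^0.09 − 0.65)/(1.35 − 0.65) = 0.4442/0.7000 = 0.6345

p = 0.6345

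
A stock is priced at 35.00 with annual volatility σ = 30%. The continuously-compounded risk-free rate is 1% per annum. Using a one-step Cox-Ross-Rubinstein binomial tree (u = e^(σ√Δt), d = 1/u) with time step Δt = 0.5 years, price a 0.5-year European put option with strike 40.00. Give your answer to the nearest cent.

6.29

CRR parameters: u = e^(σ√Δt) = e^(0.3·√0.5) = 1.2363, d = 1/u = 0.8089
Per-period rate: rΔt = 0.01·0.5 = 0.005, so R = e^0.005 = 1.0050
Risk-neutral probability p = (e^0.005 − 0.8089)/(1.2363 − 0.8089) = 0.1962/0.4275 = 0.4589
Terminal stock prices: S_u = 43.27, S_d = 28.31
Terminal payoffs (K − S): max(-3.271, 0) = 0, max(11.69, 0) = 11.69
Node 0 (S = 35): V_0 = e^(−0.005)·[0.4589·0.0000 + 0.5411·11.6900] = 6.2940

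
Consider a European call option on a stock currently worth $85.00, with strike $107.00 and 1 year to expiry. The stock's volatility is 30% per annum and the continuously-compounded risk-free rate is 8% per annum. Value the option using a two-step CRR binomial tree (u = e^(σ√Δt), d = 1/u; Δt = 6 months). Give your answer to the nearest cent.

$6.23

CRR parameters: u = e^(σ√Δt) = e^(0.3·√0.5) = 1.2363, d = 1/u = 0.8089
Per-period rate: rΔt = 0.08·0.5 = 0.04, so R = e^0.04 = 1.0408
Risk-neutral probability p = (e^0.04 − 0.8089)/(1.2363 − 0.8089) = 0.2320/0.4275 = 0.5426
Terminal stock prices: S_uu = 129.9, S_ud = 85, S_dd = 55.61
Terminal payoffs (S − K): max(22.92, 0) = 22.92, max(-22, 0) = 0, max(-51.39, 0) = 0
Node u (S = 105.1): V_u = e^(−0.04)·[0.5426·22.9195 + 0.4574·0.0000] = 11.9494
Node d (S = 68.75): V_d = e^(−0.04)·[0.5426·0.0000 + 0.4574·0.0000] = 0.0000
Node 0 (S = 85): V_0 = e^(−0.04)·[0.5426·11.9494 + 0.4574·0.0000] = 6.2300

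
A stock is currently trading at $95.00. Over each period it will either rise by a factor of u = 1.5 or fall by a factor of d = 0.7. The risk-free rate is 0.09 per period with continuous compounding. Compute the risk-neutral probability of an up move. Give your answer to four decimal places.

p = 0.4927

Risk-neutral probability p = (e^0.09 − 0.7)/(1.5 − 0.7) = 0.3942/0.8000 = 0.4927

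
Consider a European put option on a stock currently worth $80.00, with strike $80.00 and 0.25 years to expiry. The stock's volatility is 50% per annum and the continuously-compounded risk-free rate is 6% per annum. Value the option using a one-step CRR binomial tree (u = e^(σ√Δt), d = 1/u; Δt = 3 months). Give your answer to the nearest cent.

$9.28

CRR parameters: u = e^(σ√Δt) = e^(0.5·√0.25) = 1.2840, d = 1/u = 0.7788
Per-period rate: rΔt = 0.06·0.25 = 0.015, so R = e^0.015 = 1.0151
Risk-neutral probability p = (e^0.015 − 0.7788)/(1.2840 − 0.7788) = 0.2363/0.5052 = 0.4677
Terminal stock prices: S_u = 102.7, S_d = 62.3
Terminal payoffs (K − S): max(-22.72, 0) = 0, max(17.7, 0) = 17.7
Node 0 (S = 80): V_0 = e^(−0.015)·[0.4677·0.0000 + 0.5323·17.6959] = 9.2787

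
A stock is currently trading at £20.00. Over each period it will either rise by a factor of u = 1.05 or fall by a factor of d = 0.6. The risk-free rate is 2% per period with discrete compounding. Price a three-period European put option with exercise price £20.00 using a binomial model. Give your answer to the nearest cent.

£1.26

Risk-neutral probability p = (1 + 0.02 − 0.6)/(1.05 − 0.6) = 0.4200/0.4500 = 0.9333
Terminal stock prices: S_uuu = 23.15, S_uud = 13.23, S_udd = 7.56, S_ddd = 4.32
Terminal payoffs (K − S): max(-3.153, 0) = 0, max(6.77, 0) = 6.77, max(12.44, 0) = 12.44, max(15.68, 0) = 15.68
Node uu (S = 22.05): V_uu = 1/1.02·[0.9333·0.0000 + 0.0667·6.7700] = 0.4425
Node ud (S = 12.6): V_ud = 1/1.02·[0.9333·6.7700 + 0.0667·12.4400] = 7.0078
Node dd (S = 7.2): V_dd = 1/1.02·[0.9333·12.4400 + 0.0667·15.6800] = 12.4078
Node u (S = 21): V_u = 1/1.02·[0.9333·0.4425 + 0.0667·7.0078] = 0.8629
Node d (S = 12): V_d = 1/1.02·[0.9333·7.0078 + 0.0667·12.4078] = 7.2234
Node 0 (S = 20): V_0 = 1/1.02·[0.9333·0.8629 + 0.0667·7.2234] = 1.2617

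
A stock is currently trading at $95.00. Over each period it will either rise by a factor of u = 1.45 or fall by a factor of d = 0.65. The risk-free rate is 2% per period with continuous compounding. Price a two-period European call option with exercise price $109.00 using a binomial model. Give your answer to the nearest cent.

Risk-neutral probability p = (e^0.02 − 0.65)/(1.45 − 0.65) = 0.3702/0.8000 = 0.4628
Terminal stock prices: S_uu = 199.7, S_ud = 89.54, S_dd = 40.14
Terminal payoffs (S − K): max(90.74, 0) = 90.74, max(-19.46, 0) = 0, max(-68.86, 0) = 0
Node u (S = 137.8): V_u = e^(−0.02)·[0.4628·90.7375 + 0.5372·0.0000] = 41.1575
Node d (S = 61.75): V_d = e^(−0.02)·[0.4628·0.0000 + 0.5372·0.0000] = 0.0000
Node 0 (S = 95): V_0 = e^(−0.02)·[0.4628·41.1575 + 0.5372·0.0000] = 18.6686

$18.67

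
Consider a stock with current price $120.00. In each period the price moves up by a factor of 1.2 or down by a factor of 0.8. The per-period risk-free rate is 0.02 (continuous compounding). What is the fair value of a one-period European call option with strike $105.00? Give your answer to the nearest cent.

$21.04

Risk-neutral probability p = (e^0.02 − 0.8)/(1.2 − 0.8) = 0.2202/0.4000 = 0.5505
Terminal stock prices: S_u = 144, S_d = 96
Terminal payoffs (S − K): max(39, 0) = 39, max(-9, 0) = 0
Node 0 (S = 120): V_0 = e^(−0.02)·[0.5505·39.0000 + 0.4495·0.0000] = 21.0445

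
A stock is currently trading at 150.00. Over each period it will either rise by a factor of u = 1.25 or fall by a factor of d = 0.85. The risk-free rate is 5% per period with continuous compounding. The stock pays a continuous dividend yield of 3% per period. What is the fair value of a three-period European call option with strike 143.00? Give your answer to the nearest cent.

Per-period risk-free factor R = e^0.05 = 1.0513; dividend-adjusted growth = e^(0.05−0.03) = 1.0202.
Risk-neutral probability p = (1.0202 − 0.85)/(1.25 − 0.85) = 0.1702/0.4000 = 0.4255
Terminal stock prices: S_uuu = 293, S_uud = 199.2, S_udd = 135.5, S_ddd = 92.12
Terminal payoffs (S − K): max(150, 0) = 150, max(56.22, 0) = 56.22, max(-7.531, 0) = 0, max(-50.88, 0) = 0
Node uu (S = 234.4): V_uu = e^(−0.05)·[0.4255·149.9688 + 0.5745·56.2188] = 91.4224
Node ud (S = 159.4): V_ud = e^(−0.05)·[0.4255·56.2188 + 0.5745·0.0000] = 22.7546
Node dd (S = 108.4): V_dd = e^(−0.05)·[0.4255·0.0000 + 0.5745·0.0000] = 0.0000
Node u (S = 187.5): V_u = e^(−0.05)·[0.4255·91.4224 + 0.5745·22.7546] = 49.4382
Node d (S = 127.5): V_d = e^(−0.05)·[0.4255·22.7546 + 0.5745·0.0000] = 9.2100
Node 0 (S = 150): V_0 = e^(−0.05)·[0.4255·49.4382 + 0.5745·9.2100] = 25.0432

25.04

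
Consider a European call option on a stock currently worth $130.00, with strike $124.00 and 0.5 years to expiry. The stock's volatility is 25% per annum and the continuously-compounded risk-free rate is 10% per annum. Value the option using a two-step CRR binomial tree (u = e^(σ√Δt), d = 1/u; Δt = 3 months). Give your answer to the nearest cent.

$16.05

CRR parameters: u = e^(σ√Δt) = e^(0.25·√0.25) = 1.1331, d = 1/u = 0.8825
Per-period rate: rΔt = 0.1·0.25 = 0.025, so R = e^0.025 = 1.0253
Risk-neutral probability p = (e^0.025 − 0.8825)/(1.1331 − 0.8825) = 0.1428/0.2507 = 0.5698
Terminal stock prices: S_uu = 166.9, S_ud = 130, S_dd = 101.2
Terminal payoffs (S − K): max(42.92, 0) = 42.92, max(6, 0) = 6, max(-22.76, 0) = 0
Node u (S = 147.3): V_u = e^(−0.025)·[0.5698·42.9233 + 0.4302·6.0000] = 26.3709
Node d (S = 114.7): V_d = e^(−0.025)·[0.5698·6.0000 + 0.4302·0.0000] = 3.3343
Node 0 (S = 130): V_0 = e^(−0.025)·[0.5698·26.3709 + 0.4302·3.3343] = 16.0539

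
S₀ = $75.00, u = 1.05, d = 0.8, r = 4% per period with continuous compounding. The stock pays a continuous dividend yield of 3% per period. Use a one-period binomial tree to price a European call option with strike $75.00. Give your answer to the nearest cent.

Per-period risk-free factor R = e^0.04 = 1.0408; dividend-adjusted growth = e^(0.04−0.03) = 1.0101.
Risk-neutral probability p = (1.0101 − 0.8)/(1.05 − 0.8) = 0.2101/0.2500 = 0.8402
Terminal stock prices: S_u = 78.75, S_d = 60
Terminal payoffs (S − K): max(3.75, 0) = 3.75, max(-15, 0) = 0
Node 0 (S = 75): V_0 = e^(−0.04)·[0.8402·3.7500 + 0.1598·0.0000] = 3.0272

$3.03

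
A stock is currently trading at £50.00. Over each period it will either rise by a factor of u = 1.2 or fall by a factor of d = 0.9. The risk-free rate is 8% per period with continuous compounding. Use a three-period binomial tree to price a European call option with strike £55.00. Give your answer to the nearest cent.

Risk-neutral probability p = (e^0.08 − 0.9)/(1.2 − 0.9) = 0.1833/0.3000 = 0.6110
Terminal stock prices: S_uuu = 86.4, S_uud = 64.8, S_udd = 48.6, S_ddd = 36.45
Terminal payoffs (S − K): max(31.4, 0) = 31.4, max(9.8, 0) = 9.8, max(-6.4, 0) = 0, max(-18.55, 0) = 0
Node uu (S = 72): V_uu = e^(−0.08)·[0.6110·31.4000 + 0.3890·9.8000] = 21.2286
Node ud (S = 54): V_ud = e^(−0.08)·[0.6110·9.8000 + 0.3890·0.0000] = 5.5270
Node dd (S = 40.5): V_dd = e^(−0.08)·[0.6110·0.0000 + 0.3890·0.0000] = 0.0000
Node u (S = 60): V_u = e^(−0.08)·[0.6110·21.2286 + 0.3890·5.5270] = 13.9575
Node d (S = 45): V_d = e^(−0.08)·[0.6110·5.5270 + 0.3890·0.0000] = 3.1172
Node 0 (S = 50): V_0 = e^(−0.08)·[0.6110·13.9575 + 0.3890·3.1172] = 8.9913

£8.99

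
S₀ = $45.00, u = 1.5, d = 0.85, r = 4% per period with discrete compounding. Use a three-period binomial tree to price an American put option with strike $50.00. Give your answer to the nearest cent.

Risk-neutral probability p = (1 + 0.04 − 0.85)/(1.5 − 0.85) = 0.1900/0.6500 = 0.2923
Terminal stock prices: S_uuu = 151.9, S_uud = 86.06, S_udd = 48.77, S_ddd = 27.64
Terminal payoffs (K − S): max(-101.9, 0) = 0, max(-36.06, 0) = 0, max(1.231, 0) = 1.231, max(22.36, 0) = 22.36
Node uu (S = 101.2): continuation = 1/1.04·[0.2923·0.0000 + 0.7077·0.0000] = 0.0000; exercise value = 0.0000 ≤ continuation, so V_uu = 0.0000
Node ud (S = 57.38): continuation = 1/1.04·[0.2923·0.0000 + 0.7077·1.2313] = 0.8378; exercise value = 0.0000 ≤ continuation, so V_ud = 0.8378
Node dd (S = 32.51): continuation = 1/1.04·[0.2923·1.2313 + 0.7077·22.3644] = 15.5644; exercise value = 17.4875 > continuation, so V_dd = 17.4875 (exercise)
Node u (S = 67.5): continuation = 1/1.04·[0.2923·0.0000 + 0.7077·0.8378] = 0.5701; exercise value = 0.0000 ≤ continuation, so V_u = 0.5701
Node d (S = 38.25): continuation = 1/1.04·[0.2923·0.8378 + 0.7077·17.4875] = 12.1353; exercise value = 11.7500 ≤ continuation, so V_d = 12.1353
Node 0 (S = 45): continuation = 1/1.04·[0.2923·0.5701 + 0.7077·12.1353] = 8.4180; exercise value = 5.0000 ≤ continuation, so V_0 = 8.4180

$8.42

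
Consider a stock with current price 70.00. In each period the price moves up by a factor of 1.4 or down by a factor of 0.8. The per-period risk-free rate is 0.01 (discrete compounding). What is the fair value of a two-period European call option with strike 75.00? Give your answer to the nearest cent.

8.99

Risk-neutral probability p = (1 + 0.01 − 0.8)/(1.4 − 0.8) = 0.2100/0.6000 = 0.3500
Terminal stock prices: S_uu = 137.2, S_ud = 78.4, S_dd = 44.8
Terminal payoffs (S − K): max(62.2, 0) = 62.2, max(3.4, 0) = 3.4, max(-30.2, 0) = 0
Node u (S = 98): V_u = 1/1.01·[0.3500·62.2000 + 0.6500·3.4000] = 23.7426
Node d (S = 56): V_d = 1/1.01·[0.3500·3.4000 + 0.6500·0.0000] = 1.1782
Node 0 (S = 70): V_0 = 1/1.01·[0.3500·23.7426 + 0.6500·1.1782] = 8.9859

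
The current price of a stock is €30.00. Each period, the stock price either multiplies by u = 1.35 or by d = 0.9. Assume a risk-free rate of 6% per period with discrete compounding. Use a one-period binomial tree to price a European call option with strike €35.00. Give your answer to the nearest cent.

€1.84

Risk-neutral probability p = (1 + 0.06 − 0.9)/(1.35 − 0.9) = 0.1600/0.4500 = 0.3556
Terminal stock prices: S_u = 40.5, S_d = 27
Terminal payoffs (S − K): max(5.5, 0) = 5.5, max(-8, 0) = 0
Node 0 (S = 30): V_0 = 1/1.06·[0.3556·5.5000 + 0.6444·0.0000] = 1.8449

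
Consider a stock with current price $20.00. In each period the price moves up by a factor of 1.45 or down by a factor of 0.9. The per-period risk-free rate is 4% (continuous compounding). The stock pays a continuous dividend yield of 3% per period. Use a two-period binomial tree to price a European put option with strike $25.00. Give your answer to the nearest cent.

$5.20

Per-period risk-free factor R = e^0.04 = 1.0408; dividend-adjusted growth = e^(0.04−0.03) = 1.0101.
Risk-neutral probability p = (1.0101 − 0.9)/(1.45 − 0.9) = 0.1101/0.5500 = 0.2001
Terminal stock prices: S_uu = 42.05, S_ud = 26.1, S_dd = 16.2
Terminal payoffs (K − S): max(-17.05, 0) = 0, max(-1.1, 0) = 0, max(8.8, 0) = 8.8
Node u (S = 29): V_u = e^(−0.04)·[0.2001·0.0000 + 0.7999·0.0000] = 0.0000
Node d (S = 18): V_d = e^(−0.04)·[0.2001·0.0000 + 0.7999·8.8000] = 6.7632
Node 0 (S = 20): V_0 = e^(−0.04)·[0.2001·0.0000 + 0.7999·6.7632] = 5.1978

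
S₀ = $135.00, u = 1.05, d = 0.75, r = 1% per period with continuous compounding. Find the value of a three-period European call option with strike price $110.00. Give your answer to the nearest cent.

Risk-neutral probability p = (e^0.01 − 0.75)/(1.05 − 0.75) = 0.2601/0.3000 = 0.8668
Terminal stock prices: S_uuu = 156.3, S_uud = 111.6, S_udd = 79.73, S_ddd = 56.95
Terminal payoffs (S − K): max(46.28, 0) = 46.28, max(1.628, 0) = 1.628, max(-30.27, 0) = 0, max(-53.05, 0) = 0
Node uu (S = 148.8): V_uu = e^(−0.01)·[0.8668·46.2794 + 0.1332·1.6281] = 39.9320
Node ud (S = 106.3): V_ud = e^(−0.01)·[0.8668·1.6281 + 0.1332·0.0000] = 1.3973
Node dd (S = 75.94): V_dd = e^(−0.01)·[0.8668·0.0000 + 0.1332·0.0000] = 0.0000
Node u (S = 141.8): V_u = e^(−0.01)·[0.8668·39.9320 + 0.1332·1.3973] = 34.4542
Node d (S = 101.2): V_d = e^(−0.01)·[0.8668·1.3973 + 0.1332·0.0000] = 1.1992
Node 0 (S = 135): V_0 = e^(−0.01)·[0.8668·34.4542 + 0.1332·1.1992] = 29.7270

$29.73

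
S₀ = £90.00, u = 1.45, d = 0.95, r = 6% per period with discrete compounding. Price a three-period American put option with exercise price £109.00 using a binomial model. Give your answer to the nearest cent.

Risk-neutral probability p = (1 + 0.06 − 0.95)/(1.45 − 0.95) = 0.1100/0.5000 = 0.2200
Terminal stock prices: S_uuu = 274.4, S_uud = 179.8, S_udd = 117.8, S_ddd = 77.16
Terminal payoffs (K − S): max(-165.4, 0) = 0, max(-70.76, 0) = 0, max(-8.776, 0) = 0, max(31.84, 0) = 31.84
Node uu (S = 189.2): continuation = 1/1.06·[0.2200·0.0000 + 0.7800·0.0000] = 0.0000; exercise value = 0.0000 ≤ continuation, so V_uu = 0.0000
Node ud (S = 124): continuation = 1/1.06·[0.2200·0.0000 + 0.7800·0.0000] = 0.0000; exercise value = 0.0000 ≤ continuation, so V_ud = 0.0000
Node dd (S = 81.22): continuation = 1/1.06·[0.2200·0.0000 + 0.7800·31.8363] = 23.4267; exercise value = 27.7750 > continuation, so V_dd = 27.7750 (exercise)
Node u (S = 130.5): continuation = 1/1.06·[0.2200·0.0000 + 0.7800·0.0000] = 0.0000; exercise value = 0.0000 ≤ continuation, so V_u = 0.0000
Node d (S = 85.5): continuation = 1/1.06·[0.2200·0.0000 + 0.7800·27.7750] = 20.4382; exercise value = 23.5000 > continuation, so V_d = 23.5000 (exercise)
Node 0 (S = 90): continuation = 1/1.06·[0.2200·0.0000 + 0.7800·23.5000] = 17.2925; exercise value = 19.0000 > continuation, so V_0 = 19.0000 (exercise)

£19.00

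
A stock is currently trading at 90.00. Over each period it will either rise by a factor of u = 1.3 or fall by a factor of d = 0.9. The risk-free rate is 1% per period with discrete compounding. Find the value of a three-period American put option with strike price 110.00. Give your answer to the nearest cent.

Risk-neutral probability p = (1 + 0.01 − 0.9)/(1.3 − 0.9) = 0.1100/0.4000 = 0.2750
Terminal stock prices: S_uuu = 197.7, S_uud = 136.9, S_udd = 94.77, S_ddd = 65.61
Terminal payoffs (K − S): max(-87.73, 0) = 0, max(-26.89, 0) = 0, max(15.23, 0) = 15.23, max(44.39, 0) = 44.39
Node uu (S = 152.1): continuation = 1/1.01·[0.2750·0.0000 + 0.7250·0.0000] = 0.0000; exercise value = 0.0000 ≤ continuation, so V_uu = 0.0000
Node ud (S = 105.3): continuation = 1/1.01·[0.2750·0.0000 + 0.7250·15.2300] = 10.9324; exercise value = 4.7000 ≤ continuation, so V_ud = 10.9324
Node dd (S = 72.9): continuation = 1/1.01·[0.2750·15.2300 + 0.7250·44.3900] = 36.0109; exercise value = 37.1000 > continuation, so V_dd = 37.1000 (exercise)
Node u (S = 117): continuation = 1/1.01·[0.2750·0.0000 + 0.7250·10.9324] = 7.8475; exercise value = 0.0000 ≤ continuation, so V_u = 7.8475
Node d (S = 81): continuation = 1/1.01·[0.2750·10.9324 + 0.7250·37.1000] = 29.6078; exercise value = 29.0000 ≤ continuation, so V_d = 29.6078
Node 0 (S = 90): continuation = 1/1.01·[0.2750·7.8475 + 0.7250·29.6078] = 23.3899; exercise value = 20.0000 ≤ continuation, so V_0 = 23.3899

23.39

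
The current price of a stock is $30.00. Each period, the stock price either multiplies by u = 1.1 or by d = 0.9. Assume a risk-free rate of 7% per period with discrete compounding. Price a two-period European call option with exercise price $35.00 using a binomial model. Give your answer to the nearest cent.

Risk-neutral probability p = (1 + 0.07 − 0.9)/(1.1 − 0.9) = 0.1700/0.2000 = 0.8500
Terminal stock prices: S_uu = 36.3, S_ud = 29.7, S_dd = 24.3
Terminal payoffs (S − K): max(1.3, 0) = 1.3, max(-5.3, 0) = 0, max(-10.7, 0) = 0
Node u (S = 33): V_u = 1/1.07·[0.8500·1.3000 + 0.1500·0.0000] = 1.0327
Node d (S = 27): V_d = 1/1.07·[0.8500·0.0000 + 0.1500·0.0000] = 0.0000
Node 0 (S = 30): V_0 = 1/1.07·[0.8500·1.0327 + 0.1500·0.0000] = 0.8204

$0.82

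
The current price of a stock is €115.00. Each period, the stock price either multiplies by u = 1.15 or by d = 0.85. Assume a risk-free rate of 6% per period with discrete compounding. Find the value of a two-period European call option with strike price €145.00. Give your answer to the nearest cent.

Risk-neutral probability p = (1 + 0.06 − 0.85)/(1.15 − 0.85) = 0.2100/0.3000 = 0.7000
Terminal stock prices: S_uu = 152.1, S_ud = 112.4, S_dd = 83.09
Terminal payoffs (S − K): max(7.087, 0) = 7.087, max(-32.59, 0) = 0, max(-61.91, 0) = 0
Node u (S = 132.2): V_u = 1/1.06·[0.7000·7.0875 + 0.3000·0.0000] = 4.6804
Node d (S = 97.75): V_d = 1/1.06·[0.7000·0.0000 + 0.3000·0.0000] = 0.0000
Node 0 (S = 115): V_0 = 1/1.06·[0.7000·4.6804 + 0.3000·0.0000] = 3.0908

€3.09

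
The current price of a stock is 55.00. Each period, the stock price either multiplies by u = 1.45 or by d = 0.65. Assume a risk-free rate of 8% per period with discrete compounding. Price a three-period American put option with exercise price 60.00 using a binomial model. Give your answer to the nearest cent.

Risk-neutral probability p = (1 + 0.08 − 0.65)/(1.45 − 0.65) = 0.4300/0.8000 = 0.5375
Terminal stock prices: S_uuu = 167.7, S_uud = 75.16, S_udd = 33.69, S_ddd = 15.1
Terminal payoffs (K − S): max(-107.7, 0) = 0, max(-15.16, 0) = 0, max(26.31, 0) = 26.31, max(44.9, 0) = 44.9
Node uu (S = 115.6): continuation = 1/1.08·[0.5375·0.0000 + 0.4625·0.0000] = 0.0000; exercise value = 0.0000 ≤ continuation, so V_uu = 0.0000
Node ud (S = 51.84): continuation = 1/1.08·[0.5375·0.0000 + 0.4625·26.3056] = 11.2651; exercise value = 8.1625 ≤ continuation, so V_ud = 11.2651
Node dd (S = 23.24): continuation = 1/1.08·[0.5375·26.3056 + 0.4625·44.8956] = 32.3181; exercise value = 36.7625 > continuation, so V_dd = 36.7625 (exercise)
Node u (S = 79.75): continuation = 1/1.08·[0.5375·0.0000 + 0.4625·11.2651] = 4.8242; exercise value = 0.0000 ≤ continuation, so V_u = 4.8242
Node d (S = 35.75): continuation = 1/1.08·[0.5375·11.2651 + 0.4625·36.7625] = 21.3497; exercise value = 24.2500 > continuation, so V_d = 24.2500 (exercise)
Node 0 (S = 55): continuation = 1/1.08·[0.5375·4.8242 + 0.4625·24.2500] = 12.7858; exercise value = 5.0000 ≤ continuation, so V_0 = 12.7858

12.79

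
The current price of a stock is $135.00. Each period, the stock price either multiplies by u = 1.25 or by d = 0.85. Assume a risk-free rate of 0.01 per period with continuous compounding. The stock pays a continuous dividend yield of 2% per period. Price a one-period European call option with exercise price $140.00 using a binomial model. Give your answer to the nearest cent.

$9.97

Per-period risk-free factor R = e^0.01 = 1.0101; dividend-adjusted growth = e^(0.01−0.02) = 0.9900.
Risk-neutral probability p = (0.9900 − 0.85)/(1.25 − 0.85) = 0.1400/0.4000 = 0.3501
Terminal stock prices: S_u = 168.8, S_d = 114.8
Terminal payoffs (S − K): max(28.75, 0) = 28.75, max(-25.25, 0) = 0
Node 0 (S = 135): V_0 = e^(−0.01)·[0.3501·28.7500 + 0.6499·0.0000] = 9.9659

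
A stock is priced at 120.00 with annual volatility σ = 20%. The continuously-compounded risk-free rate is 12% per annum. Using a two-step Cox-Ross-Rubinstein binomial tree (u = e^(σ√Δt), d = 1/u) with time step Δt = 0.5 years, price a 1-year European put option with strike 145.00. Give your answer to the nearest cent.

CRR parameters: u = e^(σ√Δt) = e^(0.2·√0.5) = 1.1519, d = 1/u = 0.8681
Per-period rate: rΔt = 0.12·0.5 = 0.06, so R = e^0.06 = 1.0618
Risk-neutral probability p = (e^0.06 − 0.8681)/(1.1519 − 0.8681) = 0.1937/0.2838 = 0.6826
Terminal stock prices: S_uu = 159.2, S_ud = 120, S_dd = 90.44
Terminal payoffs (K − S): max(-14.23, 0) = 0, max(25, 0) = 25, max(54.56, 0) = 54.56
Node u (S = 138.2): V_u = e^(−0.06)·[0.6826·0.0000 + 0.3174·25.0000] = 7.4729
Node d (S = 104.2): V_d = e^(−0.06)·[0.6826·25.0000 + 0.3174·54.5634] = 32.3810
Node 0 (S = 120): V_0 = e^(−0.06)·[0.6826·7.4729 + 0.3174·32.3810] = 14.4831

14.48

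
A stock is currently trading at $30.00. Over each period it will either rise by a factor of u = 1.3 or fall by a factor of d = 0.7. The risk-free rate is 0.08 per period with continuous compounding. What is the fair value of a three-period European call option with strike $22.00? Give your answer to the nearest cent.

Risk-neutral probability p = (e^0.08 − 0.7)/(1.3 − 0.7) = 0.3833/0.6000 = 0.6388
Terminal stock prices: S_uuu = 65.91, S_uud = 35.49, S_udd = 19.11, S_ddd = 10.29
Terminal payoffs (S − K): max(43.91, 0) = 43.91, max(13.49, 0) = 13.49, max(-2.89, 0) = 0, max(-11.71, 0) = 0
Node uu (S = 50.7): V_uu = e^(−0.08)·[0.6388·43.9100 + 0.3612·13.4900] = 30.3914
Node ud (S = 27.3): V_ud = e^(−0.08)·[0.6388·13.4900 + 0.3612·0.0000] = 7.9550
Node dd (S = 14.7): V_dd = e^(−0.08)·[0.6388·0.0000 + 0.3612·0.0000] = 0.0000
Node u (S = 39): V_u = e^(−0.08)·[0.6388·30.3914 + 0.3612·7.9550] = 20.5741
Node d (S = 21): V_d = e^(−0.08)·[0.6388·7.9550 + 0.3612·0.0000] = 4.6911
Node 0 (S = 30): V_0 = e^(−0.08)·[0.6388·20.5741 + 0.3612·4.6911] = 13.6966

$13.70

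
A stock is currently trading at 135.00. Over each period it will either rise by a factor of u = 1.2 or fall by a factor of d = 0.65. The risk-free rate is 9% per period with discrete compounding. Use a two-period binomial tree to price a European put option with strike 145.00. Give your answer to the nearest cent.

Risk-neutral probability p = (1 + 0.09 − 0.65)/(1.2 − 0.65) = 0.4400/0.5500 = 0.8000
Terminal stock prices: S_uu = 194.4, S_ud = 105.3, S_dd = 57.04
Terminal payoffs (K − S): max(-49.4, 0) = 0, max(39.7, 0) = 39.7, max(87.96, 0) = 87.96
Node u (S = 162): V_u = 1/1.09·[0.8000·0.0000 + 0.2000·39.7000] = 7.2844
Node d (S = 87.75): V_d = 1/1.09·[0.8000·39.7000 + 0.2000·87.9625] = 45.2775
Node 0 (S = 135): V_0 = 1/1.09·[0.8000·7.2844 + 0.2000·45.2775] = 13.6542

13.65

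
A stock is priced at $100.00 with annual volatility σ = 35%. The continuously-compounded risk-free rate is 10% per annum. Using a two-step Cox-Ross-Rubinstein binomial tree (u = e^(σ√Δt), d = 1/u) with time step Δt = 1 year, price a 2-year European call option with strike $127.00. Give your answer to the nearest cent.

$19.14

CRR parameters: u = e^(σ√Δt) = e^(0.35·√1) = 1.4191, d = 1/u = 0.7047
Per-period rate: rΔt = 0.1·1 = 0.1, so R = e^0.1 = 1.1052
Risk-neutral probability p = (e^0.1 − 0.7047)/(1.4191 − 0.7047) = 0.4005/0.7144 = 0.5606
Terminal stock prices: S_uu = 201.4, S_ud = 100, S_dd = 49.66
Terminal payoffs (S − K): max(74.38, 0) = 74.38, max(-27, 0) = 0, max(-77.34, 0) = 0
Node u (S = 141.9): V_u = e^(−0.1)·[0.5606·74.3753 + 0.4394·0.0000] = 37.7272
Node d (S = 70.47): V_d = e^(−0.1)·[0.5606·0.0000 + 0.4394·0.0000] = 0.0000
Node 0 (S = 100): V_0 = e^(−0.1)·[0.5606·37.7272 + 0.4394·0.0000] = 19.1373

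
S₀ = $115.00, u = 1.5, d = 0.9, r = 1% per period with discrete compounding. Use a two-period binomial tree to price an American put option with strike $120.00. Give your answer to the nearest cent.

$17.55

Risk-neutral probability p = (1 + 0.01 − 0.9)/(1.5 − 0.9) = 0.1100/0.6000 = 0.1833
Terminal stock prices: S_uu = 258.8, S_ud = 155.2, S_dd = 93.15
Terminal payoffs (K − S): max(-138.8, 0) = 0, max(-35.25, 0) = 0, max(26.85, 0) = 26.85
Node u (S = 172.5): continuation = 1/1.01·[0.1833·0.0000 + 0.8167·0.0000] = 0.0000; exercise value = 0.0000 ≤ continuation, so V_u = 0.0000
Node d (S = 103.5): continuation = 1/1.01·[0.1833·0.0000 + 0.8167·26.8500] = 21.7104; exercise value = 16.5000 ≤ continuation, so V_d = 21.7104
Node 0 (S = 115): continuation = 1/1.01·[0.1833·0.0000 + 0.8167·21.7104] = 17.5546; exercise value = 5.0000 ≤ continuation, so V_0 = 17.5546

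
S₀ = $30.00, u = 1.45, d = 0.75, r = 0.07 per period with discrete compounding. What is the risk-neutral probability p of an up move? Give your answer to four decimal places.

p = 0.4571

Risk-neutral probability p = (1 + 0.07 − 0.75)/(1.45 − 0.75) = 0.3200/0.7000 = 0.4571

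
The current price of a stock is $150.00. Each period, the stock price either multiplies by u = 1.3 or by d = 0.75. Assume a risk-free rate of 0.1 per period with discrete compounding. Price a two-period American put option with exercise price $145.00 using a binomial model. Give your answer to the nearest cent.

$10.74

Risk-neutral probability p = (1 + 0.1 − 0.75)/(1.3 − 0.75) = 0.3500/0.5500 = 0.6364
Terminal stock prices: S_uu = 253.5, S_ud = 146.2, S_dd = 84.38
Terminal payoffs (K − S): max(-108.5, 0) = 0, max(-1.25, 0) = 0, max(60.62, 0) = 60.62
Node u (S = 195): continuation = 1/1.1·[0.6364·0.0000 + 0.3636·0.0000] = 0.0000; exercise value = 0.0000 ≤ continuation, so V_u = 0.0000
Node d (S = 112.5): continuation = 1/1.1·[0.6364·0.0000 + 0.3636·60.6250] = 20.0413; exercise value = 32.5000 > continuation, so V_d = 32.5000 (exercise)
Node 0 (S = 150): continuation = 1/1.1·[0.6364·0.0000 + 0.3636·32.5000] = 10.7438; exercise value = 0.0000 ≤ continuation, so V_0 = 10.7438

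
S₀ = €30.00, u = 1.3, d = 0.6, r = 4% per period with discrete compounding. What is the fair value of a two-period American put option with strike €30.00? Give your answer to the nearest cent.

Risk-neutral probability p = (1 + 0.04 − 0.6)/(1.3 − 0.6) = 0.4400/0.7000 = 0.6286
Terminal stock prices: S_uu = 50.7, S_ud = 23.4, S_dd = 10.8
Terminal payoffs (K − S): max(-20.7, 0) = 0, max(6.6, 0) = 6.6, max(19.2, 0) = 19.2
Node u (S = 39): continuation = 1/1.04·[0.6286·0.0000 + 0.3714·6.6000] = 2.3571; exercise value = 0.0000 ≤ continuation, so V_u = 2.3571
Node d (S = 18): continuation = 1/1.04·[0.6286·6.6000 + 0.3714·19.2000] = 10.8462; exercise value = 12.0000 > continuation, so V_d = 12.0000 (exercise)
Node 0 (S = 30): continuation = 1/1.04·[0.6286·2.3571 + 0.3714·12.0000] = 5.7104; exercise value = 0.0000 ≤ continuation, so V_0 = 5.7104

€5.71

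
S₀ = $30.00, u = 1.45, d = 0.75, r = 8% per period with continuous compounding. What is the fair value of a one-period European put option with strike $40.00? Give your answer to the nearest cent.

$8.46

Risk-neutral probability p = (e^0.08 − 0.75)/(1.45 − 0.75) = 0.3333/0.7000 = 0.4761
Terminal stock prices: S_u = 43.5, S_d = 22.5
Terminal payoffs (K − S): max(-3.5, 0) = 0, max(17.5, 0) = 17.5
Node 0 (S = 30): V_0 = e^(−0.08)·[0.4761·0.0000 + 0.5239·17.5000] = 8.4630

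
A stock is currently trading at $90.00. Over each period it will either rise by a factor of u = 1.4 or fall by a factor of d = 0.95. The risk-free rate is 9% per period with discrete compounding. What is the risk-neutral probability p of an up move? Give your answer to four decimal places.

p = 0.3111

Risk-neutral probability p = (1 + 0.09 − 0.95)/(1.4 − 0.95) = 0.1400/0.4500 = 0.3111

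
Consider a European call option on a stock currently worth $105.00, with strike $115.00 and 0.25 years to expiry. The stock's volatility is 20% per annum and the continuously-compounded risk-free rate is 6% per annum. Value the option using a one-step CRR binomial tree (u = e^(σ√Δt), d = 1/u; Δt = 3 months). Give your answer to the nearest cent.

$0.57

CRR parameters: u = e^(σ√Δt) = e^(0.2·√0.25) = 1.1052, d = 1/u = 0.9048
Per-period rate: rΔt = 0.06·0.25 = 0.015, so R = e^0.015 = 1.0151
Risk-neutral probability p = (e^0.015 − 0.9048)/(1.1052 − 0.9048) = 0.1103/0.2003 = 0.5505
Terminal stock prices: S_u = 116, S_d = 95.01
Terminal payoffs (S − K): max(1.043, 0) = 1.043, max(-19.99, 0) = 0
Node 0 (S = 105): V_0 = e^(−0.015)·[0.5505·1.0429 + 0.4495·0.0000] = 0.5656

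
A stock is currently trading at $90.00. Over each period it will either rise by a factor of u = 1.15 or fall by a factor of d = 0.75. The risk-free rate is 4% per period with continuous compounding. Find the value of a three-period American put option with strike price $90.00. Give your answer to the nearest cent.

$8.26

Risk-neutral probability p = (e^0.04 − 0.75)/(1.15 − 0.75) = 0.2908/0.4000 = 0.7270
Terminal stock prices: S_uuu = 136.9, S_uud = 89.27, S_udd = 58.22, S_ddd = 37.97
Terminal payoffs (K − S): max(-46.88, 0) = 0, max(0.7313, 0) = 0.7313, max(31.78, 0) = 31.78, max(52.03, 0) = 52.03
Node uu (S = 119): continuation = e^(−0.04)·[0.7270·0.0000 + 0.2730·0.7313] = 0.1918; exercise value = 0.0000 ≤ continuation, so V_uu = 0.1918
Node ud (S = 77.62): continuation = e^(−0.04)·[0.7270·0.7313 + 0.2730·31.7813] = 8.8460; exercise value = 12.3750 > continuation, so V_ud = 12.3750 (exercise)
Node dd (S = 50.62): continuation = e^(−0.04)·[0.7270·31.7813 + 0.2730·52.0312] = 35.8460; exercise value = 39.3750 > continuation, so V_dd = 39.3750 (exercise)
Node u (S = 103.5): continuation = e^(−0.04)·[0.7270·0.1918 + 0.2730·12.3750] = 3.3796; exercise value = 0.0000 ≤ continuation, so V_u = 3.3796
Node d (S = 67.5): continuation = e^(−0.04)·[0.7270·12.3750 + 0.2730·39.3750] = 18.9710; exercise value = 22.5000 > continuation, so V_d = 22.5000 (exercise)
Node 0 (S = 90): continuation = e^(−0.04)·[0.7270·3.3796 + 0.2730·22.5000] = 8.2618; exercise value = 0.0000 ≤ continuation, so V_0 = 8.2618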